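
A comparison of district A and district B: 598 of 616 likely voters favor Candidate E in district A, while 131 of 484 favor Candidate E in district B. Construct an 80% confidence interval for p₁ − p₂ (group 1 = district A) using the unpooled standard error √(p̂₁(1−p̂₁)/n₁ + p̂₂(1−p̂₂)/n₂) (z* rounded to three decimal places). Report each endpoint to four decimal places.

p̂₁ = 0.97078, p̂₂ = 0.27066, so the observed difference is 0.70012.
SE = √(0.000046050 + 0.000407859) = √0.000453909 = 0.021305.
z* = 1.282 at the 80% level. Margin = 1.282·0.021305 = 0.02731.
So the interval runs from 0.6728 to 0.7274.

(0.6728, 0.7274)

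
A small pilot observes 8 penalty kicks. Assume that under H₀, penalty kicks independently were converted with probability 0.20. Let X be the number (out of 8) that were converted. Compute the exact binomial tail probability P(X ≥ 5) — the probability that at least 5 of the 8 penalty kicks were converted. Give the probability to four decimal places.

P = 0.0104

X is binomial with n = 8 and p = 0.20.
P(X ≥ 5) = C(8,5)·0.20^5·0.80^3 + C(8,6)·0.20^6·0.80^2 + C(8,7)·0.20^7·0.80^1 + C(8,8)·0.20^8·0.80^0.
= 0.009175 + 0.001147 + 0.000082 + 0.000003 = 0.0104.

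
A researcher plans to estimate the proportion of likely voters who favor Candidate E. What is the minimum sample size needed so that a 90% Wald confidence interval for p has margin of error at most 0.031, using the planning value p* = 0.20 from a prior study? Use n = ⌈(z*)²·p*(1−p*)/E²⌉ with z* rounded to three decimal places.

n = 451

z* = 1.645 at the 90% level.
p*(1−p*) = 0.1600.
Required n before rounding: 2.706025 × 0.1600 / 0.031² = 450.535.
⌈450.535⌉ = 451.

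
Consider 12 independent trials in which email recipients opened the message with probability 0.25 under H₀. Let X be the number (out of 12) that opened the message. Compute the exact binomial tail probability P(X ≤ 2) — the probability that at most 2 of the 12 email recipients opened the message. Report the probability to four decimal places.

X is binomial with n = 12 and p = 0.25.
P(X ≤ 2) = C(12,0)·0.25^0·0.75^12 + C(12,1)·0.25^1·0.75^11 + C(12,2)·0.25^2·0.75^10.
= 0.031676 + 0.126705 + 0.232293 = 0.3907.

P = 0.3907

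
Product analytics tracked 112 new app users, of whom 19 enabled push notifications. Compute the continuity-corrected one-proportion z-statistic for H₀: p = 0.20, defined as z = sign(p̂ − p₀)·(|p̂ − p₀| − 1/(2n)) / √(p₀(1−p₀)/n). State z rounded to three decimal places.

z = -0.685

With x = 19 successes in n = 112, p̂ = 0.16964. p̂ − p₀ = -0.030357.
Continuity correction 1/(2n) = 1/224 = 0.004464.
Corrected numerator: |-0.030357| − 0.004464 = 0.025893.
Null standard error: √(0.20·0.80/112) = √0.001428571 = 0.037796.
z = −0.025893/0.037796 = -0.685.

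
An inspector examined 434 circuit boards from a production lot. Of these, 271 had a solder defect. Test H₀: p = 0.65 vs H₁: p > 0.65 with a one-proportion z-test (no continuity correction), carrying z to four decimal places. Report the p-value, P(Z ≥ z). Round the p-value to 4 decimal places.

p-value = 0.8680

p̂ = 271/434 = 0.62442.
SE₀ = √(0.65·0.35/434) = 0.022895.
z = (p̂ − p₀)/SE = (271/434 − 0.65)/0.022895 ≈ -1.1171.
p-value = P(Z ≥ z) with z = -1.1171 → 0.8680.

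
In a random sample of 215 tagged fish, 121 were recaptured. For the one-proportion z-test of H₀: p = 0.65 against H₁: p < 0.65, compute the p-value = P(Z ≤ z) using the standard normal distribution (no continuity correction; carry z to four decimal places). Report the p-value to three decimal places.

p-value = 0.004

The sample proportion is 121/215 = 0.56279.
SE₀ = √(0.65·0.35/215) = 0.032529.
Test statistic (full precision, shown to 4 dp): z = (121/215 − 0.65)/SE₀ ≈ -2.6810.
p-value = P(Z ≤ z) with z = -2.6810 → 0.004.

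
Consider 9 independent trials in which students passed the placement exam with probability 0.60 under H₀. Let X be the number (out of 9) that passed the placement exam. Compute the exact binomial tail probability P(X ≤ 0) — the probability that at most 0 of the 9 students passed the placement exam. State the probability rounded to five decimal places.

P = 0.00026

X ~ Binomial(n=9, p=0.60).
P(X ≤ 0) = C(9,0)·0.60^0·0.40^9.
= 0.000262 = 0.00026.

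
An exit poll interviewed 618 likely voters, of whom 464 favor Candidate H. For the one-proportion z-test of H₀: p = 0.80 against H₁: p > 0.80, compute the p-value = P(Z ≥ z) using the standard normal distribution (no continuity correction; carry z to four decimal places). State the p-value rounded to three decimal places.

p-value = 0.999

Sample proportion p̂ = 464/618 = 0.75081.
SE₀ = √(0.80·0.20/618) = 0.016090.
Test statistic (full precision, shown to 4 dp): z = (464/618 − 0.80)/SE₀ ≈ -3.0572.
p-value = P(Z ≥ z) with z = -3.0572 → 0.999.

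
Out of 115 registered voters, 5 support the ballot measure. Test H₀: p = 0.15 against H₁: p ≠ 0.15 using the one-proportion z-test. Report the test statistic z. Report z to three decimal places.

z = -3.199

The sample proportion is 5/115 = 0.04348.
SE₀ = √(0.15·0.85/115) = 0.033297.
z = (0.04348 − 0.15)/0.033297 = -0.10652/0.033297 = -3.199.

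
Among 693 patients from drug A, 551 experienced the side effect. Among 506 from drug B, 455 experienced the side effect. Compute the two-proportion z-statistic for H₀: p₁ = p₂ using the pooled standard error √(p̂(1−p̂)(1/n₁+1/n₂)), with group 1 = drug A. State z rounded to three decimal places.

z = -4.845

Sample proportions: p̂₁ = 551/693 = 0.79509 and p̂₂ = 455/506 = 0.89921.
Pooling: p̂ = 1006/1199 = 0.83903.
SE = √[p̂(1−p̂)(1/n₁+1/n₂)] = √[0.83903·0.16097·(1/693+1/506)] ≈ 0.021489.
z = (p̂₁ − p̂₂)/SE = (0.79509 − 0.89921)/0.021489 = -0.10412/0.021489 = -4.845.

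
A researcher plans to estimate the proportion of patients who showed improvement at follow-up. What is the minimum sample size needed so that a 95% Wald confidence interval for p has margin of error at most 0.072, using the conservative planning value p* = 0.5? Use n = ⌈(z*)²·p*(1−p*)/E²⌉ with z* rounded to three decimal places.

n = 186

z* = 1.960 at the 95% level.
p*(1−p*) = 0.2500.
Required n before rounding: 3.841600 × 0.2500 / 0.072² = 185.262.
⌈185.262⌉ = 186.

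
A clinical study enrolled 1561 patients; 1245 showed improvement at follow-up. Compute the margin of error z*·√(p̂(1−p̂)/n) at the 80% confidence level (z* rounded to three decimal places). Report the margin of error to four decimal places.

ME = 0.0130

The sample proportion is 1245/1561 = 0.79757.
SE = √(p̂(1−p̂)/n) = √(0.161455/1561) = 0.010170.
z* = 1.282 at the 80% level.
ME = 1.282·0.010170 = 0.0130.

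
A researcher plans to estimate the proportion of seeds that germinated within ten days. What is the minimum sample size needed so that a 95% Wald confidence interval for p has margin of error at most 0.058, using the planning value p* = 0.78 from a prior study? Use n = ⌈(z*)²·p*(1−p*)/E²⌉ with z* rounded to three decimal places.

For 95% confidence, z* = 1.960.
p*(1−p*) = 0.78·0.22 = 0.1716.
Required n before rounding: 3.841600 × 0.1716 / 0.058² = 195.963.
Rounding up, n = 196.

n = 196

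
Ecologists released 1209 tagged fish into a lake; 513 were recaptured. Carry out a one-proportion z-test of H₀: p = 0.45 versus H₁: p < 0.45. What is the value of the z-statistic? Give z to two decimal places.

With x = 513 successes in n = 1209, p̂ = 0.42432.
Under H₀, SE = √(p₀(1−p₀)/n) = √(0.45·0.55/1209) = √0.000204715 = 0.014308.
Test statistic: z = -0.02568/0.014308 = -1.79.

z = -1.79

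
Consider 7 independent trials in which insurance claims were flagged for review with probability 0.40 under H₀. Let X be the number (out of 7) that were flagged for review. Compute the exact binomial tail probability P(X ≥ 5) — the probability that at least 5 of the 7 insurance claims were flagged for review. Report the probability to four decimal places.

X ~ Binomial(n=7, p=0.40).
P(X ≥ 5) = C(7,5)·0.40^5·0.60^2 + C(7,6)·0.40^6·0.60^1 + C(7,7)·0.40^7·0.60^0.
= 0.077414 + 0.017203 + 0.001638 = 0.0963.

P = 0.0963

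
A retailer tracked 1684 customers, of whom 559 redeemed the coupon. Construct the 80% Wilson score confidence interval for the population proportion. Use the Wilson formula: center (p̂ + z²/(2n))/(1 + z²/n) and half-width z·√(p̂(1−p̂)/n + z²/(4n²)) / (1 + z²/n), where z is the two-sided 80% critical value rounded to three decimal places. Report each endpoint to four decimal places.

Here p̂ = 559/1684 = 0.33195 and z = 1.282 (z² = 1.643524).
1 + z²/n = 1.000976.
Adjusted center: (0.33195 + z²/(2n))/1.000976 = 0.33211.
Radicand: p̂(1−p̂)/n + z²/(4n²) = 0.000131686 + 0.000000145 = 0.000131831.
Half-width = 1.282·√0.000131831/1.000976 = 0.01471.
CI: 0.33211 ± 0.01471 = (0.3174, 0.3468).

(0.3174, 0.3468)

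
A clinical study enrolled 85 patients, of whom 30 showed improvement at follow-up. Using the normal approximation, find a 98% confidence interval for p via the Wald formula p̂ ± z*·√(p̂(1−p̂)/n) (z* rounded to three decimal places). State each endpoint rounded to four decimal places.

(0.2324, 0.4735)

Sample proportion p̂ = 30/85 = 0.35294.
SE = √(p̂(1−p̂)/n) = √(0.228374/85) = 0.051834.
For 98% confidence, z* = 2.326.
Margin of error: 2.326 × 0.051834 = 0.12057.
CI: 0.35294 ± 0.12057 = (0.2324, 0.4735).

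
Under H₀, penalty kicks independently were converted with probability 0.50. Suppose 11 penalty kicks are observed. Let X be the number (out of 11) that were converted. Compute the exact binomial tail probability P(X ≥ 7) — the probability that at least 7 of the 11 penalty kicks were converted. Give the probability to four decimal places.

X ~ Binomial(n=11, p=0.50).
P(X ≥ 7) = Σ_{j=7}^{11} C(11,j)·0.50^j·0.50^{11−j}.
= 0.161133 + 0.080566 + 0.026855 + 0.005371 + 0.000488 = 0.2744.

P = 0.2744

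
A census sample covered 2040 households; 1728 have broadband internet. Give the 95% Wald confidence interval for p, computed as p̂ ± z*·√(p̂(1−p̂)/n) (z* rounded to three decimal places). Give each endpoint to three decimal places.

The sample proportion is 1728/2040 = 0.84706.
SE = √(p̂(1−p̂)/n) = √(0.129550/2040) = 0.007969.
z* = 1.960 at the 95% level.
Margin of error: 1.960 × 0.007969 = 0.01562.
CI: 0.84706 ± 0.01562 = (0.831, 0.863).

(0.831, 0.863)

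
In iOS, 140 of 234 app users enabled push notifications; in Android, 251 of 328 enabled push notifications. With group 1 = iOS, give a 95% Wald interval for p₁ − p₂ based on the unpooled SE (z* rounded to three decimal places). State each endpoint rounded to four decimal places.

p̂₁ = 140/234 = 0.59829, p̂₂ = 251/328 = 0.76524; p̂₁ − p̂₂ = -0.16695.
SE = √(0.001027090 + 0.000547700) = √0.001574790 = 0.039684.
For 95% confidence, z* = 1.960. Margin of error = 0.07778.
Interval: -0.16695 ± 0.07778 → (-0.2447, -0.0892).

(-0.2447, -0.0892)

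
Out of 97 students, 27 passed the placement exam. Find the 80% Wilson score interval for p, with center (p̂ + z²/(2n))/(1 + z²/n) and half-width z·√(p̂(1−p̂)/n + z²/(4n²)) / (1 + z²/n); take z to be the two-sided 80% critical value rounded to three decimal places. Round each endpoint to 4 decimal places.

p̂ = 27/97 = 0.27835; z = 1.282, so z² = 1.643524.
1 + z²/n = 1.016944.
Center = (0.27835 + 0.008472)/1.016944 = 0.28204.
Radicand: p̂(1−p̂)/n + z²/(4n²) = 0.002070840 + 0.000043669 = 0.002114509.
Half-width = z·√(radicand)/denom = 1.282·0.045984/1.016944 = 0.05797.
Interval: 0.28204 ± 0.05797 → (0.2241, 0.3400).

(0.2241, 0.3400)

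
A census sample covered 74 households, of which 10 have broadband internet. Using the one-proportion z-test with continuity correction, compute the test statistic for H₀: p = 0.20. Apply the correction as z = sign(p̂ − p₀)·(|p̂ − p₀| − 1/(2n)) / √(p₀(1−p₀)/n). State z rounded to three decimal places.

z = -1.250

With x = 10 successes in n = 74, p̂ = 0.13514. p̂ − p₀ = -0.064865.
Continuity correction 1/(2n) = 1/148 = 0.006757.
Corrected numerator: |-0.064865| − 0.006757 = 0.058108.
SE₀ = √(0.20·0.80/74) = 0.046499.
z = −0.058108/0.046499 = -1.250.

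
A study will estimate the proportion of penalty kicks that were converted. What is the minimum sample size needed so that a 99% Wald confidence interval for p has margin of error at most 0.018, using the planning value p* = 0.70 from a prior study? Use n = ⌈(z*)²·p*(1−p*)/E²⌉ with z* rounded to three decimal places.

n = 4301

z* = 2.576 at the 99% level.
p*(1−p*) = 0.2100.
Required n before rounding: 6.635776 × 0.2100 / 0.018² = 4300.966.
Rounding up, n = 4301.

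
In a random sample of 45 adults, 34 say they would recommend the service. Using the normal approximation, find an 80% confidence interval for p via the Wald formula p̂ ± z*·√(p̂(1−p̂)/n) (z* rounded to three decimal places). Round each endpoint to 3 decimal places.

(0.673, 0.838)

The sample proportion is 34/45 = 0.75556.
SE(p̂) = √(0.75556·0.24444/45) = 0.064064.
For 80% confidence, z* = 1.282.
Margin of error: 1.282 × 0.064064 = 0.08213.
Interval: 0.75556 ± 0.08213 → (0.673, 0.838).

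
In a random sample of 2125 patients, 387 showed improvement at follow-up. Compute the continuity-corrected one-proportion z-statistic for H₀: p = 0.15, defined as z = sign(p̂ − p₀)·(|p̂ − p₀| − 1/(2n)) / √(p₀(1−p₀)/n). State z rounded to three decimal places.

z = 4.116

With x = 387 successes in n = 2125, p̂ = 0.18212. p̂ − p₀ = 0.032118.
Continuity correction 1/(2n) = 1/4250 = 0.000235.
Corrected numerator: |0.032118| − 0.000235 = 0.031883.
SE₀ = √(0.15·0.85/2125) = 0.007746.
z = +0.031883/0.007746 = 4.116.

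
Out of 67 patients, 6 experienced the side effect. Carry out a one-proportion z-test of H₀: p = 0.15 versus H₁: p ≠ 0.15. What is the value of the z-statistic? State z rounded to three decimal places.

With x = 6 successes in n = 67, p̂ = 0.08955.
Under H₀, SE = √(p₀(1−p₀)/n) = √(0.15·0.85/67) = √0.001902985 = 0.043623.
z = (0.08955 − 0.15)/0.043623 = -0.06045/0.043623 = -1.386.

z = -1.386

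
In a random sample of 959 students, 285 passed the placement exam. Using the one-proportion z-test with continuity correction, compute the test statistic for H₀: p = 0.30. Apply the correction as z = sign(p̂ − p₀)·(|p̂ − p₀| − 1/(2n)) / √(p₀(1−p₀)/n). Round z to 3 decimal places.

z = -0.155

The sample proportion is 285/959 = 0.29718. p̂ − p₀ = -0.002815.
Continuity correction 1/(2n) = 1/1918 = 0.000521.
Corrected numerator: |-0.002815| − 0.000521 = 0.002294.
Under H₀, SE = √(p₀(1−p₀)/n) = √(0.30·0.70/959) = √0.000218978 = 0.014798.
z = (−)0.002294/0.014798 = -0.155.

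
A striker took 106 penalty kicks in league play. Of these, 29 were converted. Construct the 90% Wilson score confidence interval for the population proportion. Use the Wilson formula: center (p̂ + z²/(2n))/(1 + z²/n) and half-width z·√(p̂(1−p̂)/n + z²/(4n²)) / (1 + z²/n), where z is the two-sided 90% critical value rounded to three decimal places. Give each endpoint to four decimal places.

Here p̂ = 29/106 = 0.27358 and z = 1.645 (z² = 2.706025).
Denominator 1 + z²/n = 1 + 2.706025/106 = 1.025529.
Center = (0.27358 + 0.012764)/1.025529 = 0.27922.
Radicand: p̂(1−p̂)/n + z²/(4n²) = 0.001874870 + 0.000060209 = 0.001935079.
Half-width = z·√(radicand)/denom = 1.645·0.043990/1.025529 = 0.07056.
Interval: 0.27922 ± 0.07056 → (0.2087, 0.3498).

(0.2087, 0.3498)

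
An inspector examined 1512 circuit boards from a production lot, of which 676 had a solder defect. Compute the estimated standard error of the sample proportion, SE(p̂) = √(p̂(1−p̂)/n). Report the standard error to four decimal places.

SE = 0.0128

Sample proportion p̂ = 676/1512 = 0.44709.
p̂(1−p̂) = 0.247201.
SE = √(0.247201/1512) = √0.000163493 = 0.0128.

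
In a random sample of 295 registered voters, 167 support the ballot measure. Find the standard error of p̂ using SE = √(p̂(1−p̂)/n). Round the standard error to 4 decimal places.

SE = 0.0289

Sample proportion p̂ = 167/295 = 0.56610.
p̂(1−p̂) = 0.56610·0.43390 = 0.245631.
Dividing by n and taking the root: √0.000832647 = 0.0289.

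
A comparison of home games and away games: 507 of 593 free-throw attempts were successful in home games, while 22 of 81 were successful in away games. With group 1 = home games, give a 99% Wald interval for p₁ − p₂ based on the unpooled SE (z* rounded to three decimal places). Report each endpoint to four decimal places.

(0.4507, 0.7160)

p̂₁ = 0.85497, p̂₂ = 0.27160, so the observed difference is 0.58337.
Unpooled SE = √(p̂₁(1−p̂₁)/n₁ + p̂₂(1−p̂₂)/n₂) = √(0.000209094 + 0.002442416) = 0.051493.
z* = 2.576 at the 99% level. Margin of error = 0.13265.
CI: 0.58337 ± 0.13265 = (0.4507, 0.7160).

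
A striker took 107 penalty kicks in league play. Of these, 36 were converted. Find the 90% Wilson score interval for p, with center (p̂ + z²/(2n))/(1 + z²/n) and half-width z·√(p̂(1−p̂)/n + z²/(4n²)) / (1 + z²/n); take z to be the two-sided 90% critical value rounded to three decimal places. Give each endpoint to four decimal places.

(0.2662, 0.4148)

Here p̂ = 36/107 = 0.33645 and z = 1.645 (z² = 2.706025).
1 + z²/n = 1.025290.
Adjusted center: (0.33645 + z²/(2n))/1.025290 = 0.34048.
Radicand: p̂(1−p̂)/n + z²/(4n²) = 0.002086457 + 0.000059089 = 0.002145546.
Half-width = z·√(radicand)/denom = 1.645·0.046320/1.025290 = 0.07432.
So the interval runs from 0.2662 to 0.4148.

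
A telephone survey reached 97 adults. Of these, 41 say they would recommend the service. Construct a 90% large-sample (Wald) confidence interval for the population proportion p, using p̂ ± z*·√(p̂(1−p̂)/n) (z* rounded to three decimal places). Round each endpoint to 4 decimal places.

(0.3402, 0.5052)

p̂ = 41/97 = 0.42268.
Standard error of p̂: √(0.244022/97) = √0.002515687 = 0.050157.
For 90% confidence, z* = 1.645.
Margin = 1.645·0.050157 = 0.08251.
So the interval runs from 0.3402 to 0.5052.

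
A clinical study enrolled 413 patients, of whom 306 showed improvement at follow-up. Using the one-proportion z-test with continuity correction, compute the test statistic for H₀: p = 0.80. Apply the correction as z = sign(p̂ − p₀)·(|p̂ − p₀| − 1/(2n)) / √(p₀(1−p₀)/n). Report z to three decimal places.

Sample proportion p̂ = 306/413 = 0.74092. p̂ − p₀ = -0.059080.
1/(2n) = 0.001211.
Corrected numerator: |-0.059080| − 0.001211 = 0.057869.
Under H₀, SE = √(p₀(1−p₀)/n) = √(0.80·0.20/413) = √0.000387409 = 0.019683.
z = (−)0.057869/0.019683 = -2.940.

z = -2.940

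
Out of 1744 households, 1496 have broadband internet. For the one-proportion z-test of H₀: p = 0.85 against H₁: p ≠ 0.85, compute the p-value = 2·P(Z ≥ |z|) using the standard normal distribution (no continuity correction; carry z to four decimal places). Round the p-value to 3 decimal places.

With x = 1496 successes in n = 1744, p̂ = 0.85780.
Under H₀, SE = √(p₀(1−p₀)/n) = √(0.85·0.15/1744) = √0.000073108 = 0.008550.
Test statistic (full precision, shown to 4 dp): z = (1496/1744 − 0.85)/SE₀ ≈ 0.9120.
p-value = 2·P(Z ≥ |z|) with z = 0.9120 → 0.362.

p-value = 0.362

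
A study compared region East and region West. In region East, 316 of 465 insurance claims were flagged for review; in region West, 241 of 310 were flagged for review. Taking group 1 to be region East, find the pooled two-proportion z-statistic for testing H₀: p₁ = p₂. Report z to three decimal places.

p̂₁ = 316/465 = 0.67957, p̂₂ = 241/310 = 0.77742.
Pooling: p̂ = 557/775 = 0.71871.
SE = √[p̂(1−p̂)(1/n₁+1/n₂)] = √[0.71871·0.28129·(1/465+1/310)] ≈ 0.032968.
z = (p̂₁ − p̂₂)/SE = (0.67957 − 0.77742)/0.032968 = -0.09785/0.032968 = -2.968.

z = -2.968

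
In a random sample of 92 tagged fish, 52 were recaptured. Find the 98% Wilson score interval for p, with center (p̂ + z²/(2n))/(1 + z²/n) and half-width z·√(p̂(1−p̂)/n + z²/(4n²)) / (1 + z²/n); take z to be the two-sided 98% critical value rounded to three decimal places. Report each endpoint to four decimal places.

p̂ = 52/92 = 0.56522; z = 2.326, so z² = 5.410276.
Denominator 1 + z²/n = 1 + 5.410276/92 = 1.058807.
Center = (0.56522 + 0.029404)/1.058807 = 0.56160.
Radicand: p̂(1−p̂)/n + z²/(4n²) = 0.002671160 + 0.000159803 = 0.002830963.
Half-width = z·√(radicand)/denom = 2.326·0.053207/1.058807 = 0.11689.
CI: 0.56160 ± 0.11689 = (0.4447, 0.6785).

(0.4447, 0.6785)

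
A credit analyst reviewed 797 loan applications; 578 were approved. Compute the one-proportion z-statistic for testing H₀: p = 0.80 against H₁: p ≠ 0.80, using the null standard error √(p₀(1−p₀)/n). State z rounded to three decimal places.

z = -5.278

p̂ = 578/797 = 0.72522.
Under H₀, SE = √(p₀(1−p₀)/n) = √(0.80·0.20/797) = √0.000200753 = 0.014169.
Test statistic: z = -0.07478/0.014169 = -5.278.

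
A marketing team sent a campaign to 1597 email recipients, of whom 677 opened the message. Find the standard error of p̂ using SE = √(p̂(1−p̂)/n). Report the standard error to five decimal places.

With x = 677 successes in n = 1597, p̂ = 0.42392.
p̂(1−p̂) = 0.244212.
Dividing by n and taking the root: √0.000152919 = 0.01237.

SE = 0.01237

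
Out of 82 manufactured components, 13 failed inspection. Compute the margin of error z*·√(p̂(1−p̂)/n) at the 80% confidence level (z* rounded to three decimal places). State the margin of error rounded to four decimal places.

With x = 13 successes in n = 82, p̂ = 0.15854.
SE(p̂) = √(0.15854·0.84146/82) = 0.040334.
z* = 1.282 at the 80% level.
ME = 1.282·0.040334 = 0.0517.

ME = 0.0517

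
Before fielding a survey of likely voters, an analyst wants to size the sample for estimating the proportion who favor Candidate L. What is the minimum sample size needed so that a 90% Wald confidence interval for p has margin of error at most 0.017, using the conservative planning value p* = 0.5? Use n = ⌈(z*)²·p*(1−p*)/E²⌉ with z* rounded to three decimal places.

The 90% critical value is z* = 1.645.
p*(1−p*) = 0.2500.
Required n before rounding: 2.706025 × 0.2500 / 0.017² = 2340.852.
⌈2340.852⌉ = 2341.

n = 2341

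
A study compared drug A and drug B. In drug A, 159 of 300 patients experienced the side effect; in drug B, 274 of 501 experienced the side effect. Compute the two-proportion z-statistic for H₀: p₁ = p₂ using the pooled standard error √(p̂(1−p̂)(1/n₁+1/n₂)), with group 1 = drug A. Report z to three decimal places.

p̂₁ = 159/300 = 0.53000, p̂₂ = 274/501 = 0.54691.
Pooling: p̂ = 433/801 = 0.54057.
SE = √[p̂(1−p̂)(1/n₁+1/n₂)] = √[0.54057·0.45943·(1/300+1/501)] ≈ 0.036381.
z = -0.01691/0.036381 = -0.465.

z = -0.465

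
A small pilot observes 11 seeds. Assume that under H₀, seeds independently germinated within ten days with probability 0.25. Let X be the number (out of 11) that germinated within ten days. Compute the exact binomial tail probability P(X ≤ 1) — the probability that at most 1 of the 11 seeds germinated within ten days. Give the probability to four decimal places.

P = 0.1971

X ~ Binomial(n=11, p=0.25).
P(X ≤ 1) = C(11,0)·0.25^0·0.75^11 + C(11,1)·0.25^1·0.75^10.
= 0.042235 + 0.154862 = 0.1971.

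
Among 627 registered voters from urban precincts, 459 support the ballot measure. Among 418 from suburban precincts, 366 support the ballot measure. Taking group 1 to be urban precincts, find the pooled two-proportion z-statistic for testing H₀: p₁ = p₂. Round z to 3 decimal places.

z = -5.576

p̂₁ = 459/627 = 0.73206, p̂₂ = 366/418 = 0.87560.
Pooled p̂ = (459+366)/(627+418) = 825/1045 = 0.78947.
SE = √[p̂(1−p̂)(1/n₁+1/n₂)] = √[0.78947·0.21053·(1/627+1/418)] ≈ 0.025743.
z = -0.14354/0.025743 = -5.576.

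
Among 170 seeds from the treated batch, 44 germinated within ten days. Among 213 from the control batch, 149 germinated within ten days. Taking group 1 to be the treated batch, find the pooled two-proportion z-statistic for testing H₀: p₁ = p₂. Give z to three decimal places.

p̂₁ = 44/170 = 0.25882, p̂₂ = 149/213 = 0.69953.
Pooling: p̂ = 193/383 = 0.50392.
SE = √[p̂(1−p̂)(1/n₁+1/n₂)] = √[0.50392·0.49608·(1/170+1/213)] ≈ 0.051421.
z = -0.44071/0.051421 = -8.571.

z = -8.571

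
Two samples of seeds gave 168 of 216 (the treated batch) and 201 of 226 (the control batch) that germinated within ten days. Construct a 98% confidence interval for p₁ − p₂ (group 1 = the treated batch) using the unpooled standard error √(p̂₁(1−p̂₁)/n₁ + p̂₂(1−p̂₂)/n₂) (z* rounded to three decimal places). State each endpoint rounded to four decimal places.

p̂₁ = 168/216 = 0.77778, p̂₂ = 201/226 = 0.88938; p̂₁ − p̂₂ = -0.11160.
Unpooled SE = √(p̂₁(1−p̂₁)/n₁ + p̂₂(1−p̂₂)/n₂) = √(0.000800183 + 0.000435322) = 0.035150.
For 98% confidence, z* = 2.326. Margin of error = 0.08176.
So the interval runs from -0.1934 to -0.0298.

(-0.1934, -0.0298)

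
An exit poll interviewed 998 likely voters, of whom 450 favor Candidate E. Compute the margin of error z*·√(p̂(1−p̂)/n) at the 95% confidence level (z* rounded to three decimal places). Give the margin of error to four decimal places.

ME = 0.0309

With x = 450 successes in n = 998, p̂ = 0.45090.
Standard error of p̂: √(0.247589/998) = √0.000248086 = 0.015751.
z* = 1.960 at the 95% level.
So ME = 0.0309.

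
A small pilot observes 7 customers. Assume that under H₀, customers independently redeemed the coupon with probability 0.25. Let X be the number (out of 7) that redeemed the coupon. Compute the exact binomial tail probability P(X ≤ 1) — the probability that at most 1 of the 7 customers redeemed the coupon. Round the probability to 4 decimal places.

P = 0.4449

X ~ Binomial(n=7, p=0.25).
P(X ≤ 1) = C(7,0)·0.25^0·0.75^7 + C(7,1)·0.25^1·0.75^6.
= 0.133484 + 0.311462 = 0.4449.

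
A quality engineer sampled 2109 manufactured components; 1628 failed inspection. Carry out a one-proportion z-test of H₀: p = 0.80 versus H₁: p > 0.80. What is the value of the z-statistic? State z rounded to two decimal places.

z = -3.22

Sample proportion p̂ = 1628/2109 = 0.77193.
Null standard error: √(0.80·0.20/2109) = √0.000075865 = 0.008710.
Test statistic: z = -0.02807/0.008710 = -3.22.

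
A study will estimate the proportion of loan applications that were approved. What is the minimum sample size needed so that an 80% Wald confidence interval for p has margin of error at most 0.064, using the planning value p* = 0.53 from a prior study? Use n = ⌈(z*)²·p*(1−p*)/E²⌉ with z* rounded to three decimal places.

For 80% confidence, z* = 1.282.
p*(1−p*) = 0.2491.
Required n before rounding: 1.643524 × 0.2491 / 0.064² = 99.952.
⌈99.952⌉ = 100.

n = 100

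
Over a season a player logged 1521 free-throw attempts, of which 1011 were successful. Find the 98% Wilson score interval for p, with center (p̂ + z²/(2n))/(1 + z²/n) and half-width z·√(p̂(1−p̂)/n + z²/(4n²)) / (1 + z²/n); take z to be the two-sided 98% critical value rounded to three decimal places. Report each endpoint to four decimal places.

(0.6360, 0.6922)

Here p̂ = 1011/1521 = 0.66469 and z = 2.326 (z² = 5.410276).
Denominator 1 + z²/n = 1 + 5.410276/1521 = 1.003557.
Center = (0.66469 + 0.001779)/1.003557 = 0.66411.
Radicand: p̂(1−p̂)/n + z²/(4n²) = 0.000146532 + 0.000000585 = 0.000147117.
Half-width = 2.326·√0.000147117/1.003557 = 0.02811.
So the interval runs from 0.6360 to 0.6922.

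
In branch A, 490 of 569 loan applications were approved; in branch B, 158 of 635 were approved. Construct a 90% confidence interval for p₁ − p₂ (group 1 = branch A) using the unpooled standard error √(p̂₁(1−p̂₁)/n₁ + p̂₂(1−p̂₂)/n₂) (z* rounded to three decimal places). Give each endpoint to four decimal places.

(0.5754, 0.6493)

p̂₁ = 490/569 = 0.86116, p̂₂ = 158/635 = 0.24882; p̂₁ − p̂₂ = 0.61234.
Unpooled SE = √(p̂₁(1−p̂₁)/n₁ + p̂₂(1−p̂₂)/n₂) = √(0.000210129 + 0.000294343) = 0.022460.
z* = 1.645 at the 90% level. Margin = 1.645·0.022460 = 0.03695.
So the interval runs from 0.5754 to 0.6493.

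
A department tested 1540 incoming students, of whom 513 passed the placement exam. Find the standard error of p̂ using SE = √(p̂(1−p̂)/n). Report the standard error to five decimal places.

p̂ = 513/1540 = 0.33312.
p̂(1−p̂) = 0.33312·0.66688 = 0.222151.
Dividing by n and taking the root: √0.000144254 = 0.01201.

SE = 0.01201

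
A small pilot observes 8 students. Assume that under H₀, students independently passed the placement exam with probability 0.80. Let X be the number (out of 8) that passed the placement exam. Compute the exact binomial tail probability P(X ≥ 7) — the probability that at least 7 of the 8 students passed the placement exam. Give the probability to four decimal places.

P = 0.5033

X ~ Binomial(n=8, p=0.80).
P(X ≥ 7) = C(8,7)·0.80^7·0.20^1 + C(8,8)·0.80^8·0.20^0.
= 0.335544 + 0.167772 = 0.5033.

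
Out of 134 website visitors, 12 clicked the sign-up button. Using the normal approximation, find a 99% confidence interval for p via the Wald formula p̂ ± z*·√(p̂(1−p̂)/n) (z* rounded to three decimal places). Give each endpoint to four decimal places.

(0.0260, 0.1531)

Sample proportion p̂ = 12/134 = 0.08955.
SE(p̂) = √(0.08955·0.91045/134) = 0.024667.
The 99% critical value is z* = 2.576.
Margin = 2.576·0.024667 = 0.06354.
Interval: 0.08955 ± 0.06354 → (0.0260, 0.1531).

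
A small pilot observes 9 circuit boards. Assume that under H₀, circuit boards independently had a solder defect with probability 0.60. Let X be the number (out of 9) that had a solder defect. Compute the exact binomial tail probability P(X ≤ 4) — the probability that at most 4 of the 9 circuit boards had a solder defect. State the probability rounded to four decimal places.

X ~ Binomial(n=9, p=0.60).
P(X ≤ 4) = Σ_{j=0}^{4} C(9,j)·0.60^j·0.40^{9−j}.
= 0.000262 + 0.003539 + 0.021234 + 0.074318 + 0.167215 = 0.2666.

P = 0.2666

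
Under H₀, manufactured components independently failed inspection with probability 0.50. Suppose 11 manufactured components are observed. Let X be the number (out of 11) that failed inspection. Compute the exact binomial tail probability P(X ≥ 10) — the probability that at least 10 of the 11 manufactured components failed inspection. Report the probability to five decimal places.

P = 0.00586

X ~ Binomial(n=11, p=0.50).
P(X ≥ 10) = C(11,10)·0.50^10·0.50^1 + C(11,11)·0.50^11·0.50^0.
= 0.005371 + 0.000488 = 0.00586.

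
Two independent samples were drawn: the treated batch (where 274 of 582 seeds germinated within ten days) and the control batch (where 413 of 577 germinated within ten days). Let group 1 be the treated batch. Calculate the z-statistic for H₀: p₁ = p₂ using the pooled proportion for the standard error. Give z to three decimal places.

p̂₁ = 274/582 = 0.47079, p̂₂ = 413/577 = 0.71577.
Pooling: p̂ = 687/1159 = 0.59275.
Pooled SE = √[0.2413970·0.00345132] ≈ 0.028864.
z = (p̂₁ − p̂₂)/SE = (0.47079 − 0.71577)/0.028864 = -0.24498/0.028864 = -8.487.

z = -8.487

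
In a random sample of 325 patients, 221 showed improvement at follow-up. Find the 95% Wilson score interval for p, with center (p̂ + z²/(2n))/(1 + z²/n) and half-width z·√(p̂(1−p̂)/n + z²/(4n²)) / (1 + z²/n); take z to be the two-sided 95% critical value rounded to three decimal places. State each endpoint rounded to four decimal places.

(0.6274, 0.7284)

p̂ = 221/325 = 0.68000; z = 1.960, so z² = 3.841600.
1 + z²/n = 1.011820.
Adjusted center: (0.68000 + z²/(2n))/1.011820 = 0.67790.
Radicand: p̂(1−p̂)/n + z²/(4n²) = 0.000669538 + 0.000009093 = 0.000678631.
Half-width = 1.960·√0.000678631/1.011820 = 0.05046.
So the interval runs from 0.6274 to 0.7284.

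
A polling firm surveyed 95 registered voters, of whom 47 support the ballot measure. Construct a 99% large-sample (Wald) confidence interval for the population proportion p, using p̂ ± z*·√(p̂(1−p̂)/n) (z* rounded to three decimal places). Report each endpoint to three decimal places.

The sample proportion is 47/95 = 0.49474.
SE = √(p̂(1−p̂)/n) = √(0.249972/95) = 0.051296.
The 99% critical value is z* = 2.576.
Margin of error: 2.576 × 0.051296 = 0.13214.
CI: 0.49474 ± 0.13214 = (0.363, 0.627).

(0.363, 0.627)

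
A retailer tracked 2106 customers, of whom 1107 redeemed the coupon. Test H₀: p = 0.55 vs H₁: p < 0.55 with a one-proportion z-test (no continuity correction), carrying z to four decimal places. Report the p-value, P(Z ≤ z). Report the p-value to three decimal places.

p̂ = 1107/2106 = 0.52564.
SE₀ = √(0.55·0.45/2106) = 0.010841.
z = (p̂ − p₀)/SE = (1107/2106 − 0.55)/0.010841 ≈ -2.2470.
From the standard normal, P(Z ≤ z) = 0.012.

p-value = 0.012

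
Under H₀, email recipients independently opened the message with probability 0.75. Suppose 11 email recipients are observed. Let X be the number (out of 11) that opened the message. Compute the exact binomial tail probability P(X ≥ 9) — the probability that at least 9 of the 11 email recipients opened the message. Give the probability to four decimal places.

X is binomial with n = 11 and p = 0.75.
P(X ≥ 9) = C(11,9)·0.75^9·0.25^2 + C(11,10)·0.75^10·0.25^1 + C(11,11)·0.75^11·0.25^0.
= 0.258104 + 0.154862 + 0.042235 = 0.4552.

P = 0.4552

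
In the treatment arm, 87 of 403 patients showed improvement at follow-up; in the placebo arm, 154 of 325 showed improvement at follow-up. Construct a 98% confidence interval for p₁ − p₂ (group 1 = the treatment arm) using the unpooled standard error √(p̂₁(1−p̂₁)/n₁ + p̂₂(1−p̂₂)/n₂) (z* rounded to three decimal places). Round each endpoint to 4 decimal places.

(-0.3381, -0.1778)

p̂₁ = 0.21588, p̂₂ = 0.47385, so the observed difference is -0.25797.
SE = √(0.000420041 + 0.000767126) = √0.001187167 = 0.034455.
z* = 2.326 at the 98% level. Margin of error = 0.08014.
CI: -0.25797 ± 0.08014 = (-0.3381, -0.1778).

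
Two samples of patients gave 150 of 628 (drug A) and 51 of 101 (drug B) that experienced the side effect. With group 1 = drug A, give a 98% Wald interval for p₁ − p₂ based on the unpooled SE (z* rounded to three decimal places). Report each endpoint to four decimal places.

(-0.3884, -0.1438)

p̂₁ = 0.23885, p̂₂ = 0.50495, so the observed difference is -0.26610.
SE = √(0.000289494 + 0.002475005) = √0.002764499 = 0.052579.
For 98% confidence, z* = 2.326. Margin = 2.326·0.052579 = 0.12230.
CI: -0.26610 ± 0.12230 = (-0.3884, -0.1438).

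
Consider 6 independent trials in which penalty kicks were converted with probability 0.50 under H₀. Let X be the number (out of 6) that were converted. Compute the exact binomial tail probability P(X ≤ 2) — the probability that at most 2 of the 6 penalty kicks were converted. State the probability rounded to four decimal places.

P = 0.3438

X ~ Binomial(n=6, p=0.50).
P(X ≤ 2) = C(6,0)·0.50^0·0.50^6 + C(6,1)·0.50^1·0.50^5 + C(6,2)·0.50^2·0.50^4.
= 0.015625 + 0.093750 + 0.234375 = 0.3438.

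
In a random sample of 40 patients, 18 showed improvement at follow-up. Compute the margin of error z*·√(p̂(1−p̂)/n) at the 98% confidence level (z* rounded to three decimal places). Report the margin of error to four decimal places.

Sample proportion p̂ = 18/40 = 0.45000.
SE = √(p̂(1−p̂)/n) = √(0.247500/40) = 0.078661.
For 98% confidence, z* = 2.326.
ME = 2.326·0.078661 = 0.1830.

ME = 0.1830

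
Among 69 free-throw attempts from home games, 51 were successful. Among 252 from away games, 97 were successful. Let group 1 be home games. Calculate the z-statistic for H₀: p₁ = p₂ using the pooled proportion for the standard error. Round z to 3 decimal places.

z = 5.230

p̂₁ = 51/69 = 0.73913, p̂₂ = 97/252 = 0.38492.
Pooling: p̂ = 148/321 = 0.46106.
SE = √[p̂(1−p̂)(1/n₁+1/n₂)] = √[0.46106·0.53894·(1/69+1/252)] ≈ 0.067729.
z = 0.35421/0.067729 = 5.230.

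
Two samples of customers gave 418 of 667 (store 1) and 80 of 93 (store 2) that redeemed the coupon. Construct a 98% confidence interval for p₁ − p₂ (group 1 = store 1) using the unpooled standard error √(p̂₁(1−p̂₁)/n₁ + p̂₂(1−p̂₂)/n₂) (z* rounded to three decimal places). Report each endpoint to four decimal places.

(-0.3278, -0.1392)

p̂₁ = 0.62669, p̂₂ = 0.86022, so the observed difference is -0.23353.
Unpooled SE = √(p̂₁(1−p̂₁)/n₁ + p̂₂(1−p̂₂)/n₂) = √(0.000350750 + 0.001292958) = 0.040543.
For 98% confidence, z* = 2.326. Margin of error = 0.09430.
So the interval runs from -0.3278 to -0.1392.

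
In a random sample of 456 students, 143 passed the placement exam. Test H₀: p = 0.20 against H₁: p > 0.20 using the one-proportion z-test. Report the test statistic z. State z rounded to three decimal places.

p̂ = 143/456 = 0.31360.
Under H₀, SE = √(p₀(1−p₀)/n) = √(0.20·0.80/456) = √0.000350877 = 0.018732.
Test statistic: z = 0.11360/0.018732 = 6.064.

z = 6.064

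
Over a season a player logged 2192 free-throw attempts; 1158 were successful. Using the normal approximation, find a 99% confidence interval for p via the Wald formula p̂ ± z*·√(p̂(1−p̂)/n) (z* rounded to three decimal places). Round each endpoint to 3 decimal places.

p̂ = 1158/2192 = 0.52828.
SE = √(p̂(1−p̂)/n) = √(0.249200/2192) = 0.010662.
The 99% critical value is z* = 2.576.
Margin of error: 2.576 × 0.010662 = 0.02747.
Interval: 0.52828 ± 0.02747 → (0.501, 0.556).

(0.501, 0.556)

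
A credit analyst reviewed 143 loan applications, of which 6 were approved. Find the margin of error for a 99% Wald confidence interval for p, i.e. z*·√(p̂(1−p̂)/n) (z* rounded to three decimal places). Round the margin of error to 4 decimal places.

p̂ = 6/143 = 0.04196.
Standard error of p̂: √(0.040198/143) = √0.000281102 = 0.016766.
z* = 2.576 at the 99% level.
So ME = 0.0432.

ME = 0.0432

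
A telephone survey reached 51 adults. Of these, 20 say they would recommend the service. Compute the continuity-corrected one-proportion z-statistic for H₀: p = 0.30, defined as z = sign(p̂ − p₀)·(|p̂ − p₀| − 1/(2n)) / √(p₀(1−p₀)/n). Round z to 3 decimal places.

z = 1.283

The sample proportion is 20/51 = 0.39216. p̂ − p₀ = 0.092157.
1/(2n) = 0.009804.
Corrected numerator: |0.092157| − 0.009804 = 0.082353.
SE₀ = √(0.30·0.70/51) = 0.064169.
z = (+)0.082353/0.064169 = 1.283.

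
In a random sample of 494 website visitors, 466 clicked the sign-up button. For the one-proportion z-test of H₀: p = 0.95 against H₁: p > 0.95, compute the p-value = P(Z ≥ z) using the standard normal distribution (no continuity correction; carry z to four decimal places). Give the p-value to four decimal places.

The sample proportion is 466/494 = 0.94332.
Null standard error: √(0.95·0.05/494) = √0.000096154 = 0.009806.
z = (p̂ − p₀)/SE = (466/494 − 0.95)/0.009806 ≈ -0.6812.
p-value = P(Z ≥ z) with z = -0.6812 → 0.7521.

p-value = 0.7521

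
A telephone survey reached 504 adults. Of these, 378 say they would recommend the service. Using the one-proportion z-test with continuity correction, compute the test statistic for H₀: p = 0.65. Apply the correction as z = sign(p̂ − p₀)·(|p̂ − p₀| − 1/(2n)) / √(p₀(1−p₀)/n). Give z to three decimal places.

p̂ = 378/504 = 0.75000. p̂ − p₀ = 0.100000.
1/(2n) = 0.000992.
Corrected numerator: |0.100000| − 0.000992 = 0.099008.
Null standard error: √(0.65·0.35/504) = √0.000451389 = 0.021246.
z = +0.099008/0.021246 = 4.660.

z = 4.660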